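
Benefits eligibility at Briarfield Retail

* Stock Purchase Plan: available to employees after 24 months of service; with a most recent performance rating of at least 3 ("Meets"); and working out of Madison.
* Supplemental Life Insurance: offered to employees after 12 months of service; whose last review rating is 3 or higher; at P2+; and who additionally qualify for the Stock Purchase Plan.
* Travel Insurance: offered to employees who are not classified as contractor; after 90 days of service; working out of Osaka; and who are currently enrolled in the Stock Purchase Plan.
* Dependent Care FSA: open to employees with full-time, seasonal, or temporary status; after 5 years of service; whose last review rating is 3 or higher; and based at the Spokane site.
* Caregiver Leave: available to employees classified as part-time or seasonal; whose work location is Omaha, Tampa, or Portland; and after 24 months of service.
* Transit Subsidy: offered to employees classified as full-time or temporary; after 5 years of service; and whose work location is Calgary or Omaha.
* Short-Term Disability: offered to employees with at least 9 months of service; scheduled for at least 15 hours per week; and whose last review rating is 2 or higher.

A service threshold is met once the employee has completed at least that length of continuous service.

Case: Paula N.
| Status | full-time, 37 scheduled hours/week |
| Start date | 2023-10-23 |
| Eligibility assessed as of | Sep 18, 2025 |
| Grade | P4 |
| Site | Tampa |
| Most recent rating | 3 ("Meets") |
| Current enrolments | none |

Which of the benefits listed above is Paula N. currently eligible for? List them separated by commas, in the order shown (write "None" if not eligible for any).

Service from 2023-10-23 to Sep 18, 2025: 696 days.
Stock Purchase Plan — service 696 days < 24 months (≈720 days) ✗ → not eligible.
Supplemental Life Insurance — service 696 days ≥ 12 months (≈360 days) ✓; rating 3 ≥ 3 ✓; grade P4 ≥ P2 ✓; not eligible for Stock Purchase Plan ✗ → not eligible.
Travel Insurance — status full-time ✓ (not excluded); service 696 days ≥ 90 days ✓; site Tampa ✗ (not Osaka) → not eligible.
Dependent Care FSA — status full-time ✓; service 696 days < 5 years (≈1825 days) ✗ → not eligible.
Caregiver Leave — status full-time ✗ (requires part-time or seasonal) → not eligible.
Transit Subsidy — status full-time ✓; service 696 days < 5 years (≈1825 days) ✗ → not eligible.
Short-Term Disability — service 696 days ≥ 9 months (≈270 days) ✓; 37 hrs/wk ≥ 15 ✓; rating 3 ≥ 2 ✓ → eligible.

Short-Term Disability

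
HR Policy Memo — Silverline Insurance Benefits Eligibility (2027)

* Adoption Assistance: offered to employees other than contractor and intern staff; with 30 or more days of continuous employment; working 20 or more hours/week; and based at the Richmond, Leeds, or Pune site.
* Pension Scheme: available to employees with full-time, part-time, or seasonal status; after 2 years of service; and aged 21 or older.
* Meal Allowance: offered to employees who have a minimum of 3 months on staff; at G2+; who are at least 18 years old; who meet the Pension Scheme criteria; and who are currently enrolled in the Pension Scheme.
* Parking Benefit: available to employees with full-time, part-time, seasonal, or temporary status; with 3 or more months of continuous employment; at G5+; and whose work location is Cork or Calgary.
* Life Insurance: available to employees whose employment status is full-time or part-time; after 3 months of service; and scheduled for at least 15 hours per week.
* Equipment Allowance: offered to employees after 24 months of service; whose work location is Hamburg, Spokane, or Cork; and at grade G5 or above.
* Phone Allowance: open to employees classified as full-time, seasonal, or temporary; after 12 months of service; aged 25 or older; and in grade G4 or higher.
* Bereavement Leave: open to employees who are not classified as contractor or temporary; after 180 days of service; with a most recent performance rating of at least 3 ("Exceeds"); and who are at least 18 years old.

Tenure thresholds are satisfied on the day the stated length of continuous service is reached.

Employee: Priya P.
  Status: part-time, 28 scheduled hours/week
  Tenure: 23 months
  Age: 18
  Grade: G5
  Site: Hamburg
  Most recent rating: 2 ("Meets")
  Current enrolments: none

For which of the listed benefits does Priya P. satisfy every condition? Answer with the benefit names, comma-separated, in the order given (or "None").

Adoption Assistance — status part-time ✓ (not excluded); service 23 months ≥ 30 days ✓; 28 hrs/wk ≥ 20 ✓; site Hamburg ✗ (not Richmond, Leeds, or Pune) → not eligible.
Pension Scheme — status part-time ✓; service 23 months < 2 years (≈730 days) ✗ → not eligible.
Meal Allowance — service 23 months ≥ 3 months ✓; grade G5 ≥ G2 ✓; age 18 ≥ 18 ✓; not eligible for Pension Scheme ✗ → not eligible.
Parking Benefit — status part-time ✓; service 23 months ≥ 3 months ✓; grade G5 ≥ G5 ✓; site Hamburg ✗ (not Cork or Calgary) → not eligible.
Life Insurance — status part-time ✓; service 23 months ≥ 3 months ✓; 28 hrs/wk ≥ 15 ✓ → eligible.
Equipment Allowance — service 23 months < 24 months ✗ → not eligible.
Phone Allowance — status part-time ✗ (requires full-time, seasonal, or temporary) → not eligible.
Bereavement Leave — status part-time ✓ (not excluded); service 23 months ≥ 180 days ✓; rating 2 < 3 ✗ → not eligible.

Life Insurance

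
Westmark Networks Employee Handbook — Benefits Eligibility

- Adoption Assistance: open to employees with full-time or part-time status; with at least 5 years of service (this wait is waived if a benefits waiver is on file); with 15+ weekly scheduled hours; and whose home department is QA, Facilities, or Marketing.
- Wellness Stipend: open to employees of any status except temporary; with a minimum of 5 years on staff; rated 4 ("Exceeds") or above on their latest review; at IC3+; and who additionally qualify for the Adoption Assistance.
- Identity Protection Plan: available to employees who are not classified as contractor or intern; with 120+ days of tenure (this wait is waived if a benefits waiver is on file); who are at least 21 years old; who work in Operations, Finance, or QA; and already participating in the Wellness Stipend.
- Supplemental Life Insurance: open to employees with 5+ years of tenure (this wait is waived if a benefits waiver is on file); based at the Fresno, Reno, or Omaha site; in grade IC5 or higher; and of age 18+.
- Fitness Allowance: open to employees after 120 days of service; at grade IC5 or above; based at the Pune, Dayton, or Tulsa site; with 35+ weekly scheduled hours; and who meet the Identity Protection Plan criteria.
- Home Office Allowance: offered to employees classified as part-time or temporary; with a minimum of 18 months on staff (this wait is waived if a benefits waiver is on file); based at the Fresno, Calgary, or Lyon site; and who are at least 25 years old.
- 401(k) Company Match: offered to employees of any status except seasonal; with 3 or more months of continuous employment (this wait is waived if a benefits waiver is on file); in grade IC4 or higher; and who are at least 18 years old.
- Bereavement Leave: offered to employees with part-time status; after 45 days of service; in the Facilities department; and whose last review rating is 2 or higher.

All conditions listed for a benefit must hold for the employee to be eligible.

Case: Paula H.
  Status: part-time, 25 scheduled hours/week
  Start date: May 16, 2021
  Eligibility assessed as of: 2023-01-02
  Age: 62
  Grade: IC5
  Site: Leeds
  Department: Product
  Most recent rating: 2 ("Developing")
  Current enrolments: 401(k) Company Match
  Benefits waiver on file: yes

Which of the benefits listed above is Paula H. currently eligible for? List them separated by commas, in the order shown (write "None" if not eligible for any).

Service from May 16, 2021 to 2023-01-02: 596 days.
Adoption Assistance — status part-time ✓; benefits waiver on file ✓; 25 hrs/wk ≥ 15 ✓; dept Product ✗ → not eligible.
Wellness Stipend — status part-time ✓ (not excluded); service 596 days < 5 years (≈1825 days) ✗ → not eligible.
Identity Protection Plan — status part-time ✓ (not excluded); benefits waiver on file ✓; age 62 ≥ 21 ✓; dept Product ✗ → not eligible.
Supplemental Life Insurance — benefits waiver on file ✓; site Leeds ✗ (not Fresno, Reno, or Omaha) → not eligible.
Fitness Allowance — service 596 days ≥ 120 days ✓; grade IC5 ≥ IC5 ✓; site Leeds ✗ (not Pune, Dayton, or Tulsa) → not eligible.
Home Office Allowance — status part-time ✓; benefits waiver on file ✓; site Leeds ✗ (not Fresno, Calgary, or Lyon) → not eligible.
401(k) Company Match — status part-time ✓ (not excluded); benefits waiver on file ✓; grade IC5 ≥ IC4 ✓; age 62 ≥ 18 ✓ → eligible.
Bereavement Leave — status part-time ✓; service 596 days ≥ 45 days ✓; dept Product ✗ → not eligible.

401(k) Company Match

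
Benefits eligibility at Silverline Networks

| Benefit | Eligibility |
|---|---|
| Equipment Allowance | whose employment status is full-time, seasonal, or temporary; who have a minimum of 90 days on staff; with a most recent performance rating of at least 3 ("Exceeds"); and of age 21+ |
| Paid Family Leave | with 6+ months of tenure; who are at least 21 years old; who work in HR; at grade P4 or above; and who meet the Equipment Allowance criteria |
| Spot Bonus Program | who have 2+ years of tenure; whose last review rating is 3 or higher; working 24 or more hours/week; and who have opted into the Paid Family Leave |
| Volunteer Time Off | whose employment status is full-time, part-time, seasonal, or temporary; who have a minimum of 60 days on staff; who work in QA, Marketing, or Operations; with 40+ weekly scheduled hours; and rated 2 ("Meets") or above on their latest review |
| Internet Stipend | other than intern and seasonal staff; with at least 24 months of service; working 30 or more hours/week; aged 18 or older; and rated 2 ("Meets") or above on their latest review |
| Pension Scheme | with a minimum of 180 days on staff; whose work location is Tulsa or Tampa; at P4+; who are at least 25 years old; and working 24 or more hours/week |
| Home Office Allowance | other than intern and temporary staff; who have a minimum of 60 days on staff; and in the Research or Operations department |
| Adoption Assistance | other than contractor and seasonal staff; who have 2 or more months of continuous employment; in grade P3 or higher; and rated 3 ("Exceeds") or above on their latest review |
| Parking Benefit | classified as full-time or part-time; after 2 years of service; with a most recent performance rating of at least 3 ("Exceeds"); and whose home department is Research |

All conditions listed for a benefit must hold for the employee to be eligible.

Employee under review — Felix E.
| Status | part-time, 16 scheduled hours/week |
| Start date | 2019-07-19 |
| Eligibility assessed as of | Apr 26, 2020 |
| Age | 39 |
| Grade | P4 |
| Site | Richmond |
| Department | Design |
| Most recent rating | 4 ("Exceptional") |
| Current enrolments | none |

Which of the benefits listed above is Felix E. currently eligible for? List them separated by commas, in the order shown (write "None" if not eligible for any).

Adoption Assistance

Service from 2019-07-19 to Apr 26, 2020: 282 days.
Equipment Allowance — status part-time ✗ (requires full-time, seasonal, or temporary) → not eligible.
Paid Family Leave — service 282 days ≥ 6 months (≈180 days) ✓; age 39 ≥ 21 ✓; dept Design ✗ → not eligible.
Spot Bonus Program — service 282 days < 2 years (≈730 days) ✗ → not eligible.
Volunteer Time Off — status part-time ✓; service 282 days ≥ 60 days ✓; dept Design ✗ → not eligible.
Internet Stipend — status part-time ✓ (not excluded); service 282 days < 24 months (≈720 days) ✗ → not eligible.
Pension Scheme — service 282 days ≥ 180 days ✓; site Richmond ✗ (not Tulsa or Tampa) → not eligible.
Home Office Allowance — status part-time ✓ (not excluded); service 282 days ≥ 60 days ✓; dept Design ✗ → not eligible.
Adoption Assistance — status part-time ✓ (not excluded); service 282 days ≥ 2 months (≈60 days) ✓; grade P4 ≥ P3 ✓; rating 4 ≥ 3 ✓ → eligible.
Parking Benefit — status part-time ✓; service 282 days < 2 years (≈730 days) ✗ → not eligible.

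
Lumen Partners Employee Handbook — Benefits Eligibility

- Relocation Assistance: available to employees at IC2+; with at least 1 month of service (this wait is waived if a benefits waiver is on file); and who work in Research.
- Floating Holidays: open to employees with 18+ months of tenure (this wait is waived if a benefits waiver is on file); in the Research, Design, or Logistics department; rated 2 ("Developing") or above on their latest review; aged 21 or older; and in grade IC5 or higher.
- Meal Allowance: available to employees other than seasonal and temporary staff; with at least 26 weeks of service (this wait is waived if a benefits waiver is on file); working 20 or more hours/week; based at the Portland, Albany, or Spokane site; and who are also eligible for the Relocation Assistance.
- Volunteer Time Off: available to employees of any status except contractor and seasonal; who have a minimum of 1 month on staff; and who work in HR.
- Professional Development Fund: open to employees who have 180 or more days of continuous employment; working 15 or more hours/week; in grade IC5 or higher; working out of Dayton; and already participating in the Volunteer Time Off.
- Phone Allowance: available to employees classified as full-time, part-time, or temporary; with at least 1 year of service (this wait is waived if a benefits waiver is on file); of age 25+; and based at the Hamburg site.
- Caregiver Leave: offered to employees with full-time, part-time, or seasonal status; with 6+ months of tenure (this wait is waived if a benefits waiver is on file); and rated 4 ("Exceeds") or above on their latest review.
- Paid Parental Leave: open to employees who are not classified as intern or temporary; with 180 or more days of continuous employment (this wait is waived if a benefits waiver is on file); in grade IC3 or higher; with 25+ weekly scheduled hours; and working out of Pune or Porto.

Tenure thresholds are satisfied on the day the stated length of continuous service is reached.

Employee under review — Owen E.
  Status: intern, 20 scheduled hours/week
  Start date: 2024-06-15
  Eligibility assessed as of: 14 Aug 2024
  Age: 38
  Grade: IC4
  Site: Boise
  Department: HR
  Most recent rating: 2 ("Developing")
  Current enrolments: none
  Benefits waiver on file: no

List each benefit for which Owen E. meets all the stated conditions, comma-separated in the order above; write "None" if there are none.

Volunteer Time Off

Service from 2024-06-15 to 14 Aug 2024: 60 days.
Relocation Assistance — grade IC4 ≥ IC2 ✓; no waiver, service 60 days ≥ 1 month (≈30 days) ✓; dept HR ✗ → not eligible.
Floating Holidays — no waiver, service 60 days < 18 months (≈540 days) ✗ → not eligible.
Meal Allowance — status intern ✓ (not excluded); no waiver, service 60 days < 26 weeks (≈182 days) ✗ → not eligible.
Volunteer Time Off — status intern ✓ (not excluded); service 60 days ≥ 1 month (≈30 days) ✓; dept HR ✓ → eligible.
Professional Development Fund — service 60 days < 180 days ✗ → not eligible.
Phone Allowance — status intern ✗ (requires full-time, part-time, or temporary) → not eligible.
Caregiver Leave — status intern ✗ (requires full-time, part-time, or seasonal) → not eligible.
Paid Parental Leave — status intern ✗ (excluded) → not eligible.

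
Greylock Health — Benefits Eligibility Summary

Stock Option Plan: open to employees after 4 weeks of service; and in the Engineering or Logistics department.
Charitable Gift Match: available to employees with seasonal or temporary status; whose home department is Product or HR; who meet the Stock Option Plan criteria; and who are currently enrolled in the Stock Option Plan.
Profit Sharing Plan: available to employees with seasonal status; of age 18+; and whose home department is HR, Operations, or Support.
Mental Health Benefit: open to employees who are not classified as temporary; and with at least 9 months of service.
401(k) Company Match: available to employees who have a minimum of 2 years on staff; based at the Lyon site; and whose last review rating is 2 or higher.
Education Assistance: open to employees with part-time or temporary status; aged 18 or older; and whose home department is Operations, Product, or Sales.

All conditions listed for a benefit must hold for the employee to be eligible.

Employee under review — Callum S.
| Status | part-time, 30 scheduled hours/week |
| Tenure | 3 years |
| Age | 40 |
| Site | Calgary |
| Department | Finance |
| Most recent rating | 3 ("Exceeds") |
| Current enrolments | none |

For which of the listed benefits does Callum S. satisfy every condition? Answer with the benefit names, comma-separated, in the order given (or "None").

Stock Option Plan — service 3 years ≥ 4 weeks (≈28 days) ✓; dept Finance ✗ → not eligible.
Charitable Gift Match — status part-time ✗ (requires seasonal or temporary) → not eligible.
Profit Sharing Plan — status part-time ✗ (requires seasonal) → not eligible.
Mental Health Benefit — status part-time ✓ (not excluded); service 3 years ≥ 9 months (≈270 days) ✓ → eligible.
401(k) Company Match — service 3 years ≥ 2 years ✓; site Calgary ✗ (not Lyon) → not eligible.
Education Assistance — status part-time ✓; age 40 ≥ 18 ✓; dept Finance ✗ → not eligible.

Mental Health Benefit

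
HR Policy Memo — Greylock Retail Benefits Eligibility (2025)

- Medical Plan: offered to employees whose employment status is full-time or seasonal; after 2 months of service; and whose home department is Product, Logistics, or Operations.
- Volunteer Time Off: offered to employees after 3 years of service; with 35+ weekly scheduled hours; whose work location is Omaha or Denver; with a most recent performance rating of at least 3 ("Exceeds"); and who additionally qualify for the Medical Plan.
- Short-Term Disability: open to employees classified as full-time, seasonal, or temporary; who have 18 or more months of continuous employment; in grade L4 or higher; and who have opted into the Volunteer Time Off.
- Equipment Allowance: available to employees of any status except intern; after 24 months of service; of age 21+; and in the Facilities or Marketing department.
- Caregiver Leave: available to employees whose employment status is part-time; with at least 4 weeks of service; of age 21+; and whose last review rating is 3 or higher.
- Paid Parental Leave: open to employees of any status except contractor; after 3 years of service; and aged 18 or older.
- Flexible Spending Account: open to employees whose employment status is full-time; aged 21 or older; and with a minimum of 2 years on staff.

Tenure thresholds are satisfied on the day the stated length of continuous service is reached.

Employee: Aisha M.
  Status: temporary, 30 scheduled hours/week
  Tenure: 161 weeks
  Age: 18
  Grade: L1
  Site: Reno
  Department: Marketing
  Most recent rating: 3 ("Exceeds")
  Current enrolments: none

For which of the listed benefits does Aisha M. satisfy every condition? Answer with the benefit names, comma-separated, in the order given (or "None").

Paid Parental Leave

Medical Plan — status temporary ✗ (requires full-time or seasonal) → not eligible.
Volunteer Time Off — service 161 weeks ≥ 3 years (≈1095 days) ✓; 30 hrs/wk < 35 ✗ → not eligible.
Short-Term Disability — status temporary ✓; service 161 weeks ≥ 18 months (≈540 days) ✓; grade L1 < L4 ✗ → not eligible.
Equipment Allowance — status temporary ✓ (not excluded); service 161 weeks ≥ 24 months (≈720 days) ✓; age 18 < 21 ✗ → not eligible.
Caregiver Leave — status temporary ✗ (requires part-time) → not eligible.
Paid Parental Leave — status temporary ✓ (not excluded); service 161 weeks ≥ 3 years (≈1095 days) ✓; age 18 ≥ 18 ✓ → eligible.
Flexible Spending Account — status temporary ✗ (requires full-time) → not eligible.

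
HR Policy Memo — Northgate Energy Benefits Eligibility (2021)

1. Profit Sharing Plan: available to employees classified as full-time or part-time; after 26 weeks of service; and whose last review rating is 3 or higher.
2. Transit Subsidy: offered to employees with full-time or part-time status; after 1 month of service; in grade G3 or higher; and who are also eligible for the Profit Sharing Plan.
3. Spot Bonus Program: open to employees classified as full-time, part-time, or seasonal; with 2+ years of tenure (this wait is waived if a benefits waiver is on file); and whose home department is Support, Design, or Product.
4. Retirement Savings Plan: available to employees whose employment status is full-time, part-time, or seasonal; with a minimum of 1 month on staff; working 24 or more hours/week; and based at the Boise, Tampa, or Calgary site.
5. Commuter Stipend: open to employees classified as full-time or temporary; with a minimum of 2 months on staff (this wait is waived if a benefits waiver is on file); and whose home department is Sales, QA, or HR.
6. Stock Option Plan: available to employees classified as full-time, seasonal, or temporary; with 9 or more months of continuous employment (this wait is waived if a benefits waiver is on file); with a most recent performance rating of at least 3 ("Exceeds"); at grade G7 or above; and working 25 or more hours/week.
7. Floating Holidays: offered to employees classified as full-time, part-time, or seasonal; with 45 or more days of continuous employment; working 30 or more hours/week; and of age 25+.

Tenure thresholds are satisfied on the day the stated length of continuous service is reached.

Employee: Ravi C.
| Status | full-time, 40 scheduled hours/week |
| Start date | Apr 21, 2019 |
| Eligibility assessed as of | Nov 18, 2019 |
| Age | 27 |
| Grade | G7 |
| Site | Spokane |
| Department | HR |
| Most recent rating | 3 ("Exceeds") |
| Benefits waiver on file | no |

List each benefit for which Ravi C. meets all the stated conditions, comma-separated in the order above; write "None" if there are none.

Profit Sharing Plan, Transit Subsidy, Commuter Stipend, Floating Holidays

Service from Apr 21, 2019 to Nov 18, 2019: 211 days.
Profit Sharing Plan — status full-time ✓; service 211 days ≥ 26 weeks (≈182 days) ✓; rating 3 ≥ 3 ✓ → eligible.
Transit Subsidy — status full-time ✓; service 211 days ≥ 1 month (≈30 days) ✓; grade G7 ≥ G3 ✓; eligible for Profit Sharing Plan ✓ → eligible.
Spot Bonus Program — status full-time ✓; no waiver, service 211 days < 2 years (≈730 days) ✗ → not eligible.
Retirement Savings Plan — status full-time ✓; service 211 days ≥ 1 month (≈30 days) ✓; 40 hrs/wk ≥ 24 ✓; site Spokane ✗ (not Boise, Tampa, or Calgary) → not eligible.
Commuter Stipend — status full-time ✓; no waiver, service 211 days ≥ 2 months (≈60 days) ✓; dept HR ✓ → eligible.
Stock Option Plan — status full-time ✓; no waiver, service 211 days < 9 months (≈270 days) ✗ → not eligible.
Floating Holidays — status full-time ✓; service 211 days ≥ 45 days ✓; 40 hrs/wk ≥ 30 ✓; age 27 ≥ 25 ✓ → eligible.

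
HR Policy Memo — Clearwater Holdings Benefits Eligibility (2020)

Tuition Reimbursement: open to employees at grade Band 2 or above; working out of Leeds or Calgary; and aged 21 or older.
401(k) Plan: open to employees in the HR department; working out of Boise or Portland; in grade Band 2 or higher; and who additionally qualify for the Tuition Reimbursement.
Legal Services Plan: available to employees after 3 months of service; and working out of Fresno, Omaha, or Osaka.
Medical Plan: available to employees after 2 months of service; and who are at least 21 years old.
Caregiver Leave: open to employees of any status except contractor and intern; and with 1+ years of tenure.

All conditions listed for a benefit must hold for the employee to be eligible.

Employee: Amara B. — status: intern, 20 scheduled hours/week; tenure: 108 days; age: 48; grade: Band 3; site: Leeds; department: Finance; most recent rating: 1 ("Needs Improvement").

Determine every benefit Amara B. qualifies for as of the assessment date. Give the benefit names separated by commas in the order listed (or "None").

Tuition Reimbursement, Medical Plan

Tuition Reimbursement — grade Band 3 ≥ Band 2 ✓; site Leeds ✓; age 48 ≥ 21 ✓ → eligible.
401(k) Plan — dept Finance ✗ → not eligible.
Legal Services Plan — service 108 days ≥ 3 months (≈90 days) ✓; site Leeds ✗ (not Fresno, Omaha, or Osaka) → not eligible.
Medical Plan — service 108 days ≥ 2 months (≈60 days) ✓; age 48 ≥ 21 ✓ → eligible.
Caregiver Leave — status intern ✗ (excluded) → not eligible.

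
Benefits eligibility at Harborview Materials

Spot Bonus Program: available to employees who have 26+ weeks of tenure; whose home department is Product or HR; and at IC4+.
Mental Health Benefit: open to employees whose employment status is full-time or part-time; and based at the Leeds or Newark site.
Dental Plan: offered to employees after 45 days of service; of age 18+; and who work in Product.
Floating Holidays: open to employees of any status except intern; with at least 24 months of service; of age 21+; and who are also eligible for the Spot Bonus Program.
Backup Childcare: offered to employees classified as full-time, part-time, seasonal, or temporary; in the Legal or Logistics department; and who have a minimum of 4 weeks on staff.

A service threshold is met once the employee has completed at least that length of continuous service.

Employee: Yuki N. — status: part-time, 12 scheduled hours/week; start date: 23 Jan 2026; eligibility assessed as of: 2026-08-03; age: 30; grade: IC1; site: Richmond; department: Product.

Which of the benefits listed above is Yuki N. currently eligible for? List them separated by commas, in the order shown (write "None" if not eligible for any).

Service from 23 Jan 2026 to 2026-08-03: 192 days.
Spot Bonus Program — service 192 days ≥ 26 weeks (≈182 days) ✓; dept Product ✓; grade IC1 < IC4 ✗ → not eligible.
Mental Health Benefit — status part-time ✓; site Richmond ✗ (not Leeds or Newark) → not eligible.
Dental Plan — service 192 days ≥ 45 days ✓; age 30 ≥ 18 ✓; dept Product ✓ → eligible.
Floating Holidays — status part-time ✓ (not excluded); service 192 days < 24 months (≈720 days) ✗ → not eligible.
Backup Childcare — status part-time ✓; dept Product ✗ → not eligible.

Dental Plan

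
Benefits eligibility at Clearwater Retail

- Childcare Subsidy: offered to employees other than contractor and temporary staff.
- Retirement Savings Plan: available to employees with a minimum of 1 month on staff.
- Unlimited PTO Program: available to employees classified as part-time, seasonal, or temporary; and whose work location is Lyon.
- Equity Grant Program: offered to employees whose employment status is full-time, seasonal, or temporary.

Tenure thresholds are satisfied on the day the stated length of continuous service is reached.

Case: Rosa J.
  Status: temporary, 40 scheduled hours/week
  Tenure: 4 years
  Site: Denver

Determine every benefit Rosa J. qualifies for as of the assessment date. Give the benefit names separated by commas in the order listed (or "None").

Childcare Subsidy — status temporary ✗ (excluded) → not eligible.
Retirement Savings Plan — service 4 years ≥ 1 month (≈30 days) ✓ → eligible.
Unlimited PTO Program — status temporary ✓; site Denver ✗ (not Lyon) → not eligible.
Equity Grant Program — status temporary ✓ → eligible.

Retirement Savings Plan, Equity Grant Program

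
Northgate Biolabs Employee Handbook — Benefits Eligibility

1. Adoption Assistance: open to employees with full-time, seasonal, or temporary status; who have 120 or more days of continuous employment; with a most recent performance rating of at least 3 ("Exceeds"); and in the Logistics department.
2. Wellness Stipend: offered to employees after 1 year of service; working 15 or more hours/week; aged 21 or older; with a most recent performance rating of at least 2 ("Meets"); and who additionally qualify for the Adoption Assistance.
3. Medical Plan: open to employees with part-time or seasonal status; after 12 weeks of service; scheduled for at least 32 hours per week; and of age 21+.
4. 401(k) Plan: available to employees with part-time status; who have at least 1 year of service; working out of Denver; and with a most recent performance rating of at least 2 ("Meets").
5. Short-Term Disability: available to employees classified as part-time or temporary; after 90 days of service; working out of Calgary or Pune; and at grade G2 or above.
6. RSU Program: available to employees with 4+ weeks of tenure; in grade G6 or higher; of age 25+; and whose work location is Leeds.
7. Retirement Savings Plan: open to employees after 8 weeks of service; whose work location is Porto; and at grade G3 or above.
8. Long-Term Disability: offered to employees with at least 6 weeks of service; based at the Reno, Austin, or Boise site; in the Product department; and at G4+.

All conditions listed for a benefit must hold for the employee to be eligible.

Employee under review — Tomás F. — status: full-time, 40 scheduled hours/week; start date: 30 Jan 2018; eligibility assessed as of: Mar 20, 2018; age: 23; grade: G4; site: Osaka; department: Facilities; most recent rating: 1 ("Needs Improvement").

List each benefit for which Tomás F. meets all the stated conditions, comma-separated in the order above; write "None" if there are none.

None

Service from 30 Jan 2018 to Mar 20, 2018: 49 days.
Adoption Assistance — status full-time ✓; service 49 days < 120 days ✗ → not eligible.
Wellness Stipend — service 49 days < 1 year (≈365 days) ✗ → not eligible.
Medical Plan — status full-time ✗ (requires part-time or seasonal) → not eligible.
401(k) Plan — status full-time ✗ (requires part-time) → not eligible.
Short-Term Disability — status full-time ✗ (requires part-time or temporary) → not eligible.
RSU Program — service 49 days ≥ 4 weeks (≈28 days) ✓; grade G4 < G6 ✗ → not eligible.
Retirement Savings Plan — service 49 days < 8 weeks (≈56 days) ✗ → not eligible.
Long-Term Disability — service 49 days ≥ 6 weeks (≈42 days) ✓; site Osaka ✗ (not Reno, Austin, or Boise) → not eligible.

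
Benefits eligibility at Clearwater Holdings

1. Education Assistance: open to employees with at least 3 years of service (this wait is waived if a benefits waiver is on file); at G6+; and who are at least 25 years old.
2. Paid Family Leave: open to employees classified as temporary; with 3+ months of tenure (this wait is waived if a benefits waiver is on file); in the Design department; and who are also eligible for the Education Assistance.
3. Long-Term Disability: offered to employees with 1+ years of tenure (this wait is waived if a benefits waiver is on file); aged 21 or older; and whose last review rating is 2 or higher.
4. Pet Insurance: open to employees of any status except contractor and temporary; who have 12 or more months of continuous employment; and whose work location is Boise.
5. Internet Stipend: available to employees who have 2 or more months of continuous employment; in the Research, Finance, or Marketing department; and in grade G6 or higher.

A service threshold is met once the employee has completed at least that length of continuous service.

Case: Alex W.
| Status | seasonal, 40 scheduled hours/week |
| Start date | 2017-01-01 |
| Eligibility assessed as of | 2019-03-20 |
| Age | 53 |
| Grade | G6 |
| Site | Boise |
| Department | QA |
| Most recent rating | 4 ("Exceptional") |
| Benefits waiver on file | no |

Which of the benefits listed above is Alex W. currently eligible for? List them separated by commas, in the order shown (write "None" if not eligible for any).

Long-Term Disability, Pet Insurance

Service from 2017-01-01 to 2019-03-20: 808 days.
Education Assistance — no waiver, service 808 days < 3 years (≈1095 days) ✗ → not eligible.
Paid Family Leave — status seasonal ✗ (requires temporary) → not eligible.
Long-Term Disability — no waiver, service 808 days ≥ 1 year (≈365 days) ✓; age 53 ≥ 21 ✓; rating 4 ≥ 2 ✓ → eligible.
Pet Insurance — status seasonal ✓ (not excluded); service 808 days ≥ 12 months (≈360 days) ✓; site Boise ✓ → eligible.
Internet Stipend — service 808 days ≥ 2 months (≈60 days) ✓; dept QA ✗ → not eligible.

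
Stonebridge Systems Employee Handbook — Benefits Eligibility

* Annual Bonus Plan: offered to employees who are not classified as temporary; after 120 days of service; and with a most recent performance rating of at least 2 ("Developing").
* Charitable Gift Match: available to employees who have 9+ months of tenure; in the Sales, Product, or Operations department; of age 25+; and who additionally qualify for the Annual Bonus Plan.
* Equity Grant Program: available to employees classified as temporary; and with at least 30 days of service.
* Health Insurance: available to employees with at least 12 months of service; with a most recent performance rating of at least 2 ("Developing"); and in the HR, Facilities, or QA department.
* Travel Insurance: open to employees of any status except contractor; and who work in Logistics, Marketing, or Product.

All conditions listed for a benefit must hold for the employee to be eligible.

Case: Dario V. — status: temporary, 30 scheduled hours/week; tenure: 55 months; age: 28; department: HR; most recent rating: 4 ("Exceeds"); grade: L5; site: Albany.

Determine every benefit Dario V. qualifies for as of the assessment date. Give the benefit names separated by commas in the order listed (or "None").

Equity Grant Program, Health Insurance

Annual Bonus Plan — status temporary ✗ (excluded) → not eligible.
Charitable Gift Match — service 55 months ≥ 9 months ✓; dept HR ✗ → not eligible.
Equity Grant Program — status temporary ✓; service 55 months ≥ 30 days ✓ → eligible.
Health Insurance — service 55 months ≥ 12 months ✓; rating 4 ≥ 2 ✓; dept HR ✓ → eligible.
Travel Insurance — status temporary ✓ (not excluded); dept HR ✗ → not eligible.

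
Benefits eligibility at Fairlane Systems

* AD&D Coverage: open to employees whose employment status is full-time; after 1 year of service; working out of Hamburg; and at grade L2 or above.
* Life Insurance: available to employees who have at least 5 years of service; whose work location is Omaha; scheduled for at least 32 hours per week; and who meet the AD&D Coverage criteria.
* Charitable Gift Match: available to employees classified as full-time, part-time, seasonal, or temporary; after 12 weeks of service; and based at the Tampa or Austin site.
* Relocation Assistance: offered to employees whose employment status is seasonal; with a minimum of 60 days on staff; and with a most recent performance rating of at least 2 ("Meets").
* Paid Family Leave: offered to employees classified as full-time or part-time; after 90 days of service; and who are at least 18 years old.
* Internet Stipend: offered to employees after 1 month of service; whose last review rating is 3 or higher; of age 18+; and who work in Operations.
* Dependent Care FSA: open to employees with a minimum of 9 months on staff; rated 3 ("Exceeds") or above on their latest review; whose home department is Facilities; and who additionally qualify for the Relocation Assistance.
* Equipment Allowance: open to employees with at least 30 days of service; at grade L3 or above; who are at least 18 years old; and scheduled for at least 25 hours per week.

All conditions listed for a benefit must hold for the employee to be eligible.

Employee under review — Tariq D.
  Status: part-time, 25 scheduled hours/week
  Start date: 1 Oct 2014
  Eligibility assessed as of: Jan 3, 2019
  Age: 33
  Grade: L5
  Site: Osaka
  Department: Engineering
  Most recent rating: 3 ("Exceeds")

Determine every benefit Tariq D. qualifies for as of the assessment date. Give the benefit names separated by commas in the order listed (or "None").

Paid Family Leave, Equipment Allowance

Service from 1 Oct 2014 to Jan 3, 2019: 1555 days.
AD&D Coverage — status part-time ✗ (requires full-time) → not eligible.
Life Insurance — service 1555 days < 5 years (≈1825 days) ✗ → not eligible.
Charitable Gift Match — status part-time ✓; service 1555 days ≥ 12 weeks (≈84 days) ✓; site Osaka ✗ (not Tampa or Austin) → not eligible.
Relocation Assistance — status part-time ✗ (requires seasonal) → not eligible.
Paid Family Leave — status part-time ✓; service 1555 days ≥ 90 days ✓; age 33 ≥ 18 ✓ → eligible.
Internet Stipend — service 1555 days ≥ 1 month (≈30 days) ✓; rating 3 ≥ 3 ✓; age 33 ≥ 18 ✓; dept Engineering ✗ → not eligible.
Dependent Care FSA — service 1555 days ≥ 9 months (≈270 days) ✓; rating 3 ≥ 3 ✓; dept Engineering ✗ → not eligible.
Equipment Allowance — service 1555 days ≥ 30 days ✓; grade L5 ≥ L3 ✓; age 33 ≥ 18 ✓; 25 hrs/wk ≥ 25 ✓ → eligible.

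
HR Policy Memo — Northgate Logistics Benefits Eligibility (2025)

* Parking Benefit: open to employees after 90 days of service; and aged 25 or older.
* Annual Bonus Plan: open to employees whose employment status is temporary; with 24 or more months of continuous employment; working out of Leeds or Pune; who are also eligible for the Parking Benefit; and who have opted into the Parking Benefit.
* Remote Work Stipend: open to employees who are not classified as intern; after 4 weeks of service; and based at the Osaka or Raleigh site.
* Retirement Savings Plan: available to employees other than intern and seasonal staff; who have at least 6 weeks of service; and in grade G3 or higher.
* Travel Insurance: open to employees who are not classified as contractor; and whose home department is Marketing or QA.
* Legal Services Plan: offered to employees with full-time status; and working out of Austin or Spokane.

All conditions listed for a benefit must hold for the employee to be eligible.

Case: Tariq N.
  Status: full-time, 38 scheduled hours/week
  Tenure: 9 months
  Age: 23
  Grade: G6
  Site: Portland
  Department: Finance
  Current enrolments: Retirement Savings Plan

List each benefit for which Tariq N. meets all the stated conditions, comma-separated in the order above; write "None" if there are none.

Retirement Savings Plan

Parking Benefit — service 9 months ≥ 90 days ✓; age 23 < 25 ✗ → not eligible.
Annual Bonus Plan — status full-time ✗ (requires temporary) → not eligible.
Remote Work Stipend — status full-time ✓ (not excluded); service 9 months ≥ 4 weeks (≈28 days) ✓; site Portland ✗ (not Osaka or Raleigh) → not eligible.
Retirement Savings Plan — status full-time ✓ (not excluded); service 9 months ≥ 6 weeks (≈42 days) ✓; grade G6 ≥ G3 ✓ → eligible.
Travel Insurance — status full-time ✓ (not excluded); dept Finance ✗ → not eligible.
Legal Services Plan — status full-time ✓; site Portland ✗ (not Austin or Spokane) → not eligible.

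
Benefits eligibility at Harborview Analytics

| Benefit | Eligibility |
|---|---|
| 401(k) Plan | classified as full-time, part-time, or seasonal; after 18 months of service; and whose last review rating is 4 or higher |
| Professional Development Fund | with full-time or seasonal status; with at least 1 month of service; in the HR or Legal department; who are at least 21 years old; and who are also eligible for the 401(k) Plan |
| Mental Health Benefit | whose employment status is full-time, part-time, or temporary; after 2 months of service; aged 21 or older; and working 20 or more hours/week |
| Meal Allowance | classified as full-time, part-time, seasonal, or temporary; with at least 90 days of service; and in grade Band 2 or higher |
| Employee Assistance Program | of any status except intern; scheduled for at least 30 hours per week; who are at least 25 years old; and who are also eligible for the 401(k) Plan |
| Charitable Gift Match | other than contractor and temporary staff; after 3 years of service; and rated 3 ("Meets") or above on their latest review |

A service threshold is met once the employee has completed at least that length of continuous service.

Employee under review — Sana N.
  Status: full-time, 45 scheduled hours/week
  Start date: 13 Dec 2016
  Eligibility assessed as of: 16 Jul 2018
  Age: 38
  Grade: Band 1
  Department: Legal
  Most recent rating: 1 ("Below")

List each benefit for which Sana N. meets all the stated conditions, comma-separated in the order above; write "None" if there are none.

Service from 13 Dec 2016 to 16 Jul 2018: 580 days.
401(k) Plan — status full-time ✓; service 580 days ≥ 18 months (≈540 days) ✓; rating 1 < 4 ✗ → not eligible.
Professional Development Fund — status full-time ✓; service 580 days ≥ 1 month (≈30 days) ✓; dept Legal ✓; age 38 ≥ 21 ✓; not eligible for 401(k) Plan ✗ → not eligible.
Mental Health Benefit — status full-time ✓; service 580 days ≥ 2 months (≈60 days) ✓; age 38 ≥ 21 ✓; 45 hrs/wk ≥ 20 ✓ → eligible.
Meal Allowance — status full-time ✓; service 580 days ≥ 90 days ✓; grade Band 1 < Band 2 ✗ → not eligible.
Employee Assistance Program — status full-time ✓ (not excluded); 45 hrs/wk ≥ 30 ✓; age 38 ≥ 25 ✓; not eligible for 401(k) Plan ✗ → not eligible.
Charitable Gift Match — status full-time ✓ (not excluded); service 580 days < 3 years (≈1095 days) ✗ → not eligible.

Mental Health Benefit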